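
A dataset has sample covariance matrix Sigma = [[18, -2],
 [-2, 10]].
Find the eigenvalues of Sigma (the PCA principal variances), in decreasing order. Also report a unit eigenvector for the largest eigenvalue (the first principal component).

Step 1 — characteristic polynomial of 2×2 Sigma:
  det(Sigma - λI) = λ² - trace · λ + det = 0.
  trace = 18 + 10 = 28, det = 18·10 - (-2)² = 176.
Step 2 — discriminant:
  Δ = trace² - 4·det = 784 - 704 = 80.
Step 3 — eigenvalues:
  λ = (trace ± √Δ)/2 = (28 ± 8.9443)/2,
  λ_1 = 18.4721,  λ_2 = 9.5279.

Step 4 — unit eigenvector for λ_1: solve (Sigma - λ_1 I)v = 0. First row:
  (18 - 18.4721)·v_x + (-2)·v_y = 0, i.e. (-0.4721)·v_x + (-2)·v_y = 0,
  so v ∝ (b, λ_1 - a) = (-2, 0.4721); multiply by -1 so the first entry is positive: u = (2, -0.4721).
  ||u|| = √((2)² + (-0.4721)²) = √(4.2229) ≈ 2.055,
  v_1 = u/||u|| ≈ (0.9732, -0.2298) (||v_1|| = 1).

λ_1 = 18.4721,  λ_2 = 9.5279;  v_1 ≈ (0.9732, -0.2298)


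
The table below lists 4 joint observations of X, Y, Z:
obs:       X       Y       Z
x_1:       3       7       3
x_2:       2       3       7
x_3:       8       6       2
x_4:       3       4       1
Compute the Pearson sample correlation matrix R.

Step 1 — column means:
  mean(X) = (3 + 2 + 8 + 3) / 4 = 16/4 = 4
  mean(Y) = (7 + 3 + 6 + 4) / 4 = 20/4 = 5
  mean(Z) = (3 + 7 + 2 + 1) / 4 = 13/4 = 3.25

Step 2 — sample variances and covariances s[i,j] = (1/(n-1)) · Σ_k (x_{k,i} - mean_i) · (x_{k,j} - mean_j), with n-1 = 3:
  s[X,X] = ((-1)·(-1) + (-2)·(-2) + (4)·(4) + (-1)·(-1)) / 3 = 22/3 = 7.3333
  s[X,Y] = ((-1)·(2) + (-2)·(-2) + (4)·(1) + (-1)·(-1)) / 3 = 7/3 = 2.3333
  s[X,Z] = ((-1)·(-0.25) + (-2)·(3.75) + (4)·(-1.25) + (-1)·(-2.25)) / 3 = -10/3 = -3.3333
  s[Y,Y] = ((2)·(2) + (-2)·(-2) + (1)·(1) + (-1)·(-1)) / 3 = 10/3 = 3.3333
  s[Y,Z] = ((2)·(-0.25) + (-2)·(3.75) + (1)·(-1.25) + (-1)·(-2.25)) / 3 = -7/3 = -2.3333
  s[Z,Z] = ((-0.25)·(-0.25) + (3.75)·(3.75) + (-1.25)·(-1.25) + (-2.25)·(-2.25)) / 3 = 20.75/3 = 6.9167
  Sample standard deviations s_i = √(s[i,i]):
  s(X) = √(7.3333) = 2.708
  s(Y) = √(3.3333) = 1.8257
  s(Z) = √(6.9167) = 2.63

Step 3 — r_{ij} = s_{ij} / (s_i · s_j):
  r[X,X] = 1 (diagonal).
  r[X,Y] = 2.3333 / (2.708 · 1.8257) = 2.3333 / 4.9441 = 0.4719
  r[X,Z] = -3.3333 / (2.708 · 2.63) = -3.3333 / 7.122 = -0.468
  r[Y,Y] = 1 (diagonal).
  r[Y,Z] = -2.3333 / (1.8257 · 2.63) = -2.3333 / 4.8016 = -0.4859
  r[Z,Z] = 1 (diagonal).

R is symmetric with unit diagonal. Assembling:

R = [[1, 0.4719, -0.468],
 [0.4719, 1, -0.4859],
 [-0.468, -0.4859, 1]]


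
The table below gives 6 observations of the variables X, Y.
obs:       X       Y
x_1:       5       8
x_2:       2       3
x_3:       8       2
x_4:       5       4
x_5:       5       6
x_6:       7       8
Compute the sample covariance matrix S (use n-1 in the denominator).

Step 1 — column means:
  mean(X) = (5 + 2 + 8 + 5 + 5 + 7) / 6 = 32/6 = 5.3333
  mean(Y) = (8 + 3 + 2 + 4 + 6 + 8) / 6 = 31/6 = 5.1667

Step 2 — sample covariance S[i,j] = (1/(n-1)) · Σ_k (x_{k,i} - mean_i) · (x_{k,j} - mean_j), with n-1 = 5.
  S[X,X] = ((-0.3333)·(-0.3333) + (-3.3333)·(-3.3333) + (2.6667)·(2.6667) + (-0.3333)·(-0.3333) + (-0.3333)·(-0.3333) + (1.6667)·(1.6667)) / 5 = 21.3333/5 = 4.2667
  S[X,Y] = ((-0.3333)·(2.8333) + (-3.3333)·(-2.1667) + (2.6667)·(-3.1667) + (-0.3333)·(-1.1667) + (-0.3333)·(0.8333) + (1.6667)·(2.8333)) / 5 = 2.6667/5 = 0.5333
  S[Y,Y] = ((2.8333)·(2.8333) + (-2.1667)·(-2.1667) + (-3.1667)·(-3.1667) + (-1.1667)·(-1.1667) + (0.8333)·(0.8333) + (2.8333)·(2.8333)) / 5 = 32.8333/5 = 6.5667

S is symmetric (S[j,i] = S[i,j]). Assembling:

S = [[4.2667, 0.5333],
 [0.5333, 6.5667]]


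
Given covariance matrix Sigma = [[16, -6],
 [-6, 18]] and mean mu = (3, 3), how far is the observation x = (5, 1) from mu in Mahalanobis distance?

Step 1 — centre the observation: (x - mu) = (2, -2).

Step 2 — invert Sigma. det(Sigma) = 16·18 - (-6)² = 252.
  Sigma^{-1} = (1/det) · [[d, -b], [-b, a]] = [[0.0714, 0.0238],
 [0.0238, 0.0635]].

Step 3 — form the quadratic (x - mu)^T · Sigma^{-1} · (x - mu):
  Sigma^{-1} · (x - mu) = (0.0952, -0.0794).
  (x - mu)^T · [Sigma^{-1} · (x - mu)] = (2)·(0.0952) + (-2)·(-0.0794) = 0.3492.

Step 4 — take square root: d = √(0.3492) ≈ 0.5909.

d(x, mu) = √(0.3492) ≈ 0.5909


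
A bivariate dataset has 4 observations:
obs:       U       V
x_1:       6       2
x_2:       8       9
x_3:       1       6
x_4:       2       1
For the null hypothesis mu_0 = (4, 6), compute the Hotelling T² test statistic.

Step 1 — sample mean vector:
  mean(U) = (6 + 8 + 1 + 2) / 4 = 17/4 = 4.25
  mean(V) = (2 + 9 + 6 + 1) / 4 = 18/4 = 4.5
  x̄ = (4.25, 4.5),  deviation x̄ - mu_0 = (4.25, 4.5) - (4, 6) = (0.25, -1.5).

Step 2 — sample covariance matrix, S[i,j] = (1/(n-1)) · Σ_k (x_{k,i} - mean_i) · (x_{k,j} - mean_j), divisor n-1 = 3:
  S[U,U] = ((1.75)·(1.75) + (3.75)·(3.75) + (-3.25)·(-3.25) + (-2.25)·(-2.25)) / 3 = 32.75/3 = 10.9167
  S[U,V] = ((1.75)·(-2.5) + (3.75)·(4.5) + (-3.25)·(1.5) + (-2.25)·(-3.5)) / 3 = 15.5/3 = 5.1667
  S[V,V] = ((-2.5)·(-2.5) + (4.5)·(4.5) + (1.5)·(1.5) + (-3.5)·(-3.5)) / 3 = 41/3 = 13.6667
  S = [[10.9167, 5.1667],
 [5.1667, 13.6667]].

Step 3 — invert S. det(S) = 10.9167·13.6667 - (5.1667)² = 122.5.
  S^{-1} = (1/det) · [[d, -b], [-b, a]] = [[0.1116, -0.0422],
 [-0.0422, 0.0891]].

Step 4 — quadratic form (x̄ - mu_0)^T · S^{-1} · (x̄ - mu_0):
  S^{-1} · (x̄ - mu_0) = (0.0912, -0.1442),
  (x̄ - mu_0)^T · [...] = (0.25)·(0.0912) + (-1.5)·(-0.1442) = 0.2391.

Step 5 — scale by n: T² = 4 · 0.2391 = 0.9565.

T² ≈ 0.9565


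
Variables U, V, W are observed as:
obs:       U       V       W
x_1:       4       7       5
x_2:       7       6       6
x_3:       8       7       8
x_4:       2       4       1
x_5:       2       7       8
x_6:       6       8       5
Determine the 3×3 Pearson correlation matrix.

Step 1 — column means:
  mean(U) = (4 + 7 + 8 + 2 + 2 + 6) / 6 = 29/6 = 4.8333
  mean(V) = (7 + 6 + 7 + 4 + 7 + 8) / 6 = 39/6 = 6.5
  mean(W) = (5 + 6 + 8 + 1 + 8 + 5) / 6 = 33/6 = 5.5

Step 2 — sample variances and covariances s[i,j] = (1/(n-1)) · Σ_k (x_{k,i} - mean_i) · (x_{k,j} - mean_j), with n-1 = 5:
  s[U,U] = ((-0.8333)·(-0.8333) + (2.1667)·(2.1667) + (3.1667)·(3.1667) + (-2.8333)·(-2.8333) + (-2.8333)·(-2.8333) + (1.1667)·(1.1667)) / 5 = 32.8333/5 = 6.5667
  s[U,V] = ((-0.8333)·(0.5) + (2.1667)·(-0.5) + (3.1667)·(0.5) + (-2.8333)·(-2.5) + (-2.8333)·(0.5) + (1.1667)·(1.5)) / 5 = 7.5/5 = 1.5
  s[U,W] = ((-0.8333)·(-0.5) + (2.1667)·(0.5) + (3.1667)·(2.5) + (-2.8333)·(-4.5) + (-2.8333)·(2.5) + (1.1667)·(-0.5)) / 5 = 14.5/5 = 2.9
  s[V,V] = ((0.5)·(0.5) + (-0.5)·(-0.5) + (0.5)·(0.5) + (-2.5)·(-2.5) + (0.5)·(0.5) + (1.5)·(1.5)) / 5 = 9.5/5 = 1.9
  s[V,W] = ((0.5)·(-0.5) + (-0.5)·(0.5) + (0.5)·(2.5) + (-2.5)·(-4.5) + (0.5)·(2.5) + (1.5)·(-0.5)) / 5 = 12.5/5 = 2.5
  s[W,W] = ((-0.5)·(-0.5) + (0.5)·(0.5) + (2.5)·(2.5) + (-4.5)·(-4.5) + (2.5)·(2.5) + (-0.5)·(-0.5)) / 5 = 33.5/5 = 6.7
  Sample standard deviations s_i = √(s[i,i]):
  s(U) = √(6.5667) = 2.5626
  s(V) = √(1.9) = 1.3784
  s(W) = √(6.7) = 2.5884

Step 3 — r_{ij} = s_{ij} / (s_i · s_j):
  r[U,U] = 1 (diagonal).
  r[U,V] = 1.5 / (2.5626 · 1.3784) = 1.5 / 3.5322 = 0.4247
  r[U,W] = 2.9 / (2.5626 · 2.5884) = 2.9 / 6.633 = 0.4372
  r[V,V] = 1 (diagonal).
  r[V,W] = 2.5 / (1.3784 · 2.5884) = 2.5 / 3.5679 = 0.7007
  r[W,W] = 1 (diagonal).

R is symmetric with unit diagonal. Assembling:

R = [[1, 0.4247, 0.4372],
 [0.4247, 1, 0.7007],
 [0.4372, 0.7007, 1]]


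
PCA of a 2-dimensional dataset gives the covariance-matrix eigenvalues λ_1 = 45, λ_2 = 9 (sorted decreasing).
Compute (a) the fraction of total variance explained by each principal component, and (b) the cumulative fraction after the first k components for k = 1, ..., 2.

Step 1 — total variance = trace(Sigma) = Σ λ_i = 45 + 9 = 54.

Step 2 — fraction explained by component i = λ_i / Σ λ:
  PC1: 45/54 = 0.8333
  PC2: 9/54 = 0.1667

Step 3 — cumulative fraction after k components = (λ_1 + ... + λ_k) / Σ λ:
  k = 1: 45/54 = 0.8333
  k = 2: (45 + 9)/54 = 54/54 = 1

Summary (fraction, with percent):

explained: PC1 0.8333 (83.33%), PC2 0.1667 (16.67%);  cumulative: 0.8333, 1


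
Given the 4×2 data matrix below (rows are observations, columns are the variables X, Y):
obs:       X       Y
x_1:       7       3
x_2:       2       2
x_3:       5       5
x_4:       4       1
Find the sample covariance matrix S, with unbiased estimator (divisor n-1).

Step 1 — column means:
  mean(X) = (7 + 2 + 5 + 4) / 4 = 18/4 = 4.5
  mean(Y) = (3 + 2 + 5 + 1) / 4 = 11/4 = 2.75

Step 2 — sample covariance S[i,j] = (1/(n-1)) · Σ_k (x_{k,i} - mean_i) · (x_{k,j} - mean_j), with n-1 = 3.
  S[X,X] = ((2.5)·(2.5) + (-2.5)·(-2.5) + (0.5)·(0.5) + (-0.5)·(-0.5)) / 3 = 13/3 = 4.3333
  S[X,Y] = ((2.5)·(0.25) + (-2.5)·(-0.75) + (0.5)·(2.25) + (-0.5)·(-1.75)) / 3 = 4.5/3 = 1.5
  S[Y,Y] = ((0.25)·(0.25) + (-0.75)·(-0.75) + (2.25)·(2.25) + (-1.75)·(-1.75)) / 3 = 8.75/3 = 2.9167

S is symmetric (S[j,i] = S[i,j]). Assembling:

S = [[4.3333, 1.5],
 [1.5, 2.9167]]


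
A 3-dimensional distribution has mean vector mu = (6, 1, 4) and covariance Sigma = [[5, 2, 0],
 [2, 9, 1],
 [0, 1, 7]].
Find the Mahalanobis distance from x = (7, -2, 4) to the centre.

Step 1 — centre the observation: (x - mu) = (1, -3, 0).

Step 2 — invert Sigma (cofactor / det for 3×3, or solve directly):
  Sigma^{-1} = [[0.2199, -0.0496, 0.0071],
 [-0.0496, 0.1241, -0.0177],
 [0.0071, -0.0177, 0.1454]].

Step 3 — form the quadratic (x - mu)^T · Sigma^{-1} · (x - mu):
  Sigma^{-1} · (x - mu) = (0.3688, -0.422, 0.0603).
  (x - mu)^T · [Sigma^{-1} · (x - mu)] = (1)·(0.3688) + (-3)·(-0.422) + (0)·(0.0603) = 1.6348.

Step 4 — take square root: d = √(1.6348) ≈ 1.2786.

d(x, mu) = √(1.6348) ≈ 1.2786


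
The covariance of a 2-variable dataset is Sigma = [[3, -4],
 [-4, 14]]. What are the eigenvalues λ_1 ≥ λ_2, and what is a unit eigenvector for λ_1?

Step 1 — characteristic polynomial of 2×2 Sigma:
  det(Sigma - λI) = λ² - trace · λ + det = 0.
  trace = 3 + 14 = 17, det = 3·14 - (-4)² = 26.
Step 2 — discriminant:
  Δ = trace² - 4·det = 289 - 104 = 185.
Step 3 — eigenvalues:
  λ = (trace ± √Δ)/2 = (17 ± 13.6015)/2,
  λ_1 = 15.3007,  λ_2 = 1.6993.

Step 4 — unit eigenvector for λ_1: solve (Sigma - λ_1 I)v = 0. First row:
  (3 - 15.3007)·v_x + (-4)·v_y = 0, i.e. (-12.3007)·v_x + (-4)·v_y = 0,
  so v ∝ (b, λ_1 - a) = (-4, 12.3007); multiply by -1 so the first entry is positive: u = (4, -12.3007).
  ||u|| = √((4)² + (-12.3007)²) = √(167.3081) ≈ 12.9348,
  v_1 = u/||u|| ≈ (0.3092, -0.951) (||v_1|| = 1).

λ_1 = 15.3007,  λ_2 = 1.6993;  v_1 ≈ (0.3092, -0.951)


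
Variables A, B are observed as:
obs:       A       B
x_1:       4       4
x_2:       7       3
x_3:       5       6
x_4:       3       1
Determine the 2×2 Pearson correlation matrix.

Step 1 — column means:
  mean(A) = (4 + 7 + 5 + 3) / 4 = 19/4 = 4.75
  mean(B) = (4 + 3 + 6 + 1) / 4 = 14/4 = 3.5

Step 2 — sample variances and covariances s[i,j] = (1/(n-1)) · Σ_k (x_{k,i} - mean_i) · (x_{k,j} - mean_j), with n-1 = 3:
  s[A,A] = ((-0.75)·(-0.75) + (2.25)·(2.25) + (0.25)·(0.25) + (-1.75)·(-1.75)) / 3 = 8.75/3 = 2.9167
  s[A,B] = ((-0.75)·(0.5) + (2.25)·(-0.5) + (0.25)·(2.5) + (-1.75)·(-2.5)) / 3 = 3.5/3 = 1.1667
  s[B,B] = ((0.5)·(0.5) + (-0.5)·(-0.5) + (2.5)·(2.5) + (-2.5)·(-2.5)) / 3 = 13/3 = 4.3333
  Sample standard deviations s_i = √(s[i,i]):
  s(A) = √(2.9167) = 1.7078
  s(B) = √(4.3333) = 2.0817

Step 3 — r_{ij} = s_{ij} / (s_i · s_j):
  r[A,A] = 1 (diagonal).
  r[A,B] = 1.1667 / (1.7078 · 2.0817) = 1.1667 / 3.5551 = 0.3282
  r[B,B] = 1 (diagonal).

R is symmetric with unit diagonal. Assembling:

R = [[1, 0.3282],
 [0.3282, 1]]


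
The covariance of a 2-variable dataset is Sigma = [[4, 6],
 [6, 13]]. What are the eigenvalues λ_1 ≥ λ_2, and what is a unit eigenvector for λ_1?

Step 1 — characteristic polynomial of 2×2 Sigma:
  det(Sigma - λI) = λ² - trace · λ + det = 0.
  trace = 4 + 13 = 17, det = 4·13 - (6)² = 16.
Step 2 — discriminant:
  Δ = trace² - 4·det = 289 - 64 = 225.
Step 3 — eigenvalues:
  λ = (trace ± √Δ)/2 = (17 ± 15)/2,
  λ_1 = 16,  λ_2 = 1.

Step 4 — unit eigenvector for λ_1: solve (Sigma - λ_1 I)v = 0. First row:
  (4 - 16)·v_x + (6)·v_y = 0, i.e. (-12)·v_x + (6)·v_y = 0,
  so v ∝ (b, λ_1 - a) = (6, 12) = u.
  ||u|| = √((6)² + (12)²) = √(180) ≈ 13.4164,
  v_1 = u/||u|| ≈ (0.4472, 0.8944) (||v_1|| = 1).

λ_1 = 16,  λ_2 = 1;  v_1 ≈ (0.4472, 0.8944)


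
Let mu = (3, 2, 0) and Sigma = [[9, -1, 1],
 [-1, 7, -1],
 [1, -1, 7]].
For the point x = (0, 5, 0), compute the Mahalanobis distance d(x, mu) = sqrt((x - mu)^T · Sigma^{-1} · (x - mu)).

Step 1 — centre the observation: (x - mu) = (-3, 3, 0).

Step 2 — invert Sigma (cofactor / det for 3×3, or solve directly):
  Sigma^{-1} = [[0.1143, 0.0143, -0.0143],
 [0.0143, 0.1476, 0.019],
 [-0.0143, 0.019, 0.1476]].

Step 3 — form the quadratic (x - mu)^T · Sigma^{-1} · (x - mu):
  Sigma^{-1} · (x - mu) = (-0.3, 0.4, 0.1).
  (x - mu)^T · [Sigma^{-1} · (x - mu)] = (-3)·(-0.3) + (3)·(0.4) + (0)·(0.1) = 2.1.

Step 4 — take square root: d = √(2.1) ≈ 1.4491.

d(x, mu) = √(2.1) ≈ 1.4491


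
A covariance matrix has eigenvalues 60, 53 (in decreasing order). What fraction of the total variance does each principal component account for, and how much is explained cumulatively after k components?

Step 1 — total variance = trace(Sigma) = Σ λ_i = 60 + 53 = 113.

Step 2 — fraction explained by component i = λ_i / Σ λ:
  PC1: 60/113 = 0.531
  PC2: 53/113 = 0.469

Step 3 — cumulative fraction after k components = (λ_1 + ... + λ_k) / Σ λ:
  k = 1: 60/113 = 0.531
  k = 2: (60 + 53)/113 = 113/113 = 1

Summary (fraction, with percent):

explained: PC1 0.531 (53.1%), PC2 0.469 (46.9%);  cumulative: 0.531, 1


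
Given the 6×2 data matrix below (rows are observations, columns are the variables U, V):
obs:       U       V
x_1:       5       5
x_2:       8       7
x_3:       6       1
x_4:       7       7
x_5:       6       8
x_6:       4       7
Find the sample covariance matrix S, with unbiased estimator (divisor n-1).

Step 1 — column means:
  mean(U) = (5 + 8 + 6 + 7 + 6 + 4) / 6 = 36/6 = 6
  mean(V) = (5 + 7 + 1 + 7 + 8 + 7) / 6 = 35/6 = 5.8333

Step 2 — sample covariance S[i,j] = (1/(n-1)) · Σ_k (x_{k,i} - mean_i) · (x_{k,j} - mean_j), with n-1 = 5.
  S[U,U] = ((-1)·(-1) + (2)·(2) + (0)·(0) + (1)·(1) + (0)·(0) + (-2)·(-2)) / 5 = 10/5 = 2
  S[U,V] = ((-1)·(-0.8333) + (2)·(1.1667) + (0)·(-4.8333) + (1)·(1.1667) + (0)·(2.1667) + (-2)·(1.1667)) / 5 = 2/5 = 0.4
  S[V,V] = ((-0.8333)·(-0.8333) + (1.1667)·(1.1667) + (-4.8333)·(-4.8333) + (1.1667)·(1.1667) + (2.1667)·(2.1667) + (1.1667)·(1.1667)) / 5 = 32.8333/5 = 6.5667

S is symmetric (S[j,i] = S[i,j]). Assembling:

S = [[2, 0.4],
 [0.4, 6.5667]]


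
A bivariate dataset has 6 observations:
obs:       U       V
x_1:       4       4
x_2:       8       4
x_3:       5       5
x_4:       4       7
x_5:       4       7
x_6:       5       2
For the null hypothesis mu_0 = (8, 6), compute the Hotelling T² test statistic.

Step 1 — sample mean vector:
  mean(U) = (4 + 8 + 5 + 4 + 4 + 5) / 6 = 30/6 = 5
  mean(V) = (4 + 4 + 5 + 7 + 7 + 2) / 6 = 29/6 = 4.8333
  x̄ = (5, 4.8333),  deviation x̄ - mu_0 = (5, 4.8333) - (8, 6) = (-3, -1.1667).

Step 2 — sample covariance matrix, S[i,j] = (1/(n-1)) · Σ_k (x_{k,i} - mean_i) · (x_{k,j} - mean_j), divisor n-1 = 5:
  S[U,U] = ((-1)·(-1) + (3)·(3) + (0)·(0) + (-1)·(-1) + (-1)·(-1) + (0)·(0)) / 5 = 12/5 = 2.4
  S[U,V] = ((-1)·(-0.8333) + (3)·(-0.8333) + (0)·(0.1667) + (-1)·(2.1667) + (-1)·(2.1667) + (0)·(-2.8333)) / 5 = -6/5 = -1.2
  S[V,V] = ((-0.8333)·(-0.8333) + (-0.8333)·(-0.8333) + (0.1667)·(0.1667) + (2.1667)·(2.1667) + (2.1667)·(2.1667) + (-2.8333)·(-2.8333)) / 5 = 18.8333/5 = 3.7667
  S = [[2.4, -1.2],
 [-1.2, 3.7667]].

Step 3 — invert S. det(S) = 2.4·3.7667 - (-1.2)² = 7.6.
  S^{-1} = (1/det) · [[d, -b], [-b, a]] = [[0.4956, 0.1579],
 [0.1579, 0.3158]].

Step 4 — quadratic form (x̄ - mu_0)^T · S^{-1} · (x̄ - mu_0):
  S^{-1} · (x̄ - mu_0) = (-1.6711, -0.8421),
  (x̄ - mu_0)^T · [...] = (-3)·(-1.6711) + (-1.1667)·(-0.8421) = 5.9956.

Step 5 — scale by n: T² = 6 · 5.9956 = 35.9737.

T² ≈ 35.9737


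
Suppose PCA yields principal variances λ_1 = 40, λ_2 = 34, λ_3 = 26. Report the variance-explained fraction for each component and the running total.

Step 1 — total variance = trace(Sigma) = Σ λ_i = 40 + 34 + 26 = 100.

Step 2 — fraction explained by component i = λ_i / Σ λ:
  PC1: 40/100 = 0.4
  PC2: 34/100 = 0.34
  PC3: 26/100 = 0.26

Step 3 — cumulative fraction after k components = (λ_1 + ... + λ_k) / Σ λ:
  k = 1: 40/100 = 0.4
  k = 2: (40 + 34)/100 = 74/100 = 0.74
  k = 3: (40 + 34 + 26)/100 = 100/100 = 1

Summary (fraction, with percent):

explained: PC1 0.4 (40%), PC2 0.34 (34%), PC3 0.26 (26%);  cumulative: 0.4, 0.74, 1


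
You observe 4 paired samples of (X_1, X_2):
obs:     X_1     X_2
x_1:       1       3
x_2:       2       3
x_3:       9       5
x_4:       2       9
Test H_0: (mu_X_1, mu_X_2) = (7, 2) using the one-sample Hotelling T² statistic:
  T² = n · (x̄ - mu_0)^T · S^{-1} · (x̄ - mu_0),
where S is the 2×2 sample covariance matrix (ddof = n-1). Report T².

Step 1 — sample mean vector:
  mean(X_1) = (1 + 2 + 9 + 2) / 4 = 14/4 = 3.5
  mean(X_2) = (3 + 3 + 5 + 9) / 4 = 20/4 = 5
  x̄ = (3.5, 5),  deviation x̄ - mu_0 = (3.5, 5) - (7, 2) = (-3.5, 3).

Step 2 — sample covariance matrix, S[i,j] = (1/(n-1)) · Σ_k (x_{k,i} - mean_i) · (x_{k,j} - mean_j), divisor n-1 = 3:
  S[X_1,X_1] = ((-2.5)·(-2.5) + (-1.5)·(-1.5) + (5.5)·(5.5) + (-1.5)·(-1.5)) / 3 = 41/3 = 13.6667
  S[X_1,X_2] = ((-2.5)·(-2) + (-1.5)·(-2) + (5.5)·(0) + (-1.5)·(4)) / 3 = 2/3 = 0.6667
  S[X_2,X_2] = ((-2)·(-2) + (-2)·(-2) + (0)·(0) + (4)·(4)) / 3 = 24/3 = 8
  S = [[13.6667, 0.6667],
 [0.6667, 8]].

Step 3 — invert S. det(S) = 13.6667·8 - (0.6667)² = 108.8889.
  S^{-1} = (1/det) · [[d, -b], [-b, a]] = [[0.0735, -0.0061],
 [-0.0061, 0.1255]].

Step 4 — quadratic form (x̄ - mu_0)^T · S^{-1} · (x̄ - mu_0):
  S^{-1} · (x̄ - mu_0) = (-0.2755, 0.398),
  (x̄ - mu_0)^T · [...] = (-3.5)·(-0.2755) + (3)·(0.398) = 2.1582.

Step 5 — scale by n: T² = 4 · 2.1582 = 8.6327.

T² ≈ 8.6327


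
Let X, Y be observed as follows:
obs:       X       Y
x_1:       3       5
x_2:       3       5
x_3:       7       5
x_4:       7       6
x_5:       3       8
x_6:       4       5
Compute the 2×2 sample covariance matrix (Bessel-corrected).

Step 1 — column means:
  mean(X) = (3 + 3 + 7 + 7 + 3 + 4) / 6 = 27/6 = 4.5
  mean(Y) = (5 + 5 + 5 + 6 + 8 + 5) / 6 = 34/6 = 5.6667

Step 2 — sample covariance S[i,j] = (1/(n-1)) · Σ_k (x_{k,i} - mean_i) · (x_{k,j} - mean_j), with n-1 = 5.
  S[X,X] = ((-1.5)·(-1.5) + (-1.5)·(-1.5) + (2.5)·(2.5) + (2.5)·(2.5) + (-1.5)·(-1.5) + (-0.5)·(-0.5)) / 5 = 19.5/5 = 3.9
  S[X,Y] = ((-1.5)·(-0.6667) + (-1.5)·(-0.6667) + (2.5)·(-0.6667) + (2.5)·(0.3333) + (-1.5)·(2.3333) + (-0.5)·(-0.6667)) / 5 = -2/5 = -0.4
  S[Y,Y] = ((-0.6667)·(-0.6667) + (-0.6667)·(-0.6667) + (-0.6667)·(-0.6667) + (0.3333)·(0.3333) + (2.3333)·(2.3333) + (-0.6667)·(-0.6667)) / 5 = 7.3333/5 = 1.4667

S is symmetric (S[j,i] = S[i,j]). Assembling:

S = [[3.9, -0.4],
 [-0.4, 1.4667]]


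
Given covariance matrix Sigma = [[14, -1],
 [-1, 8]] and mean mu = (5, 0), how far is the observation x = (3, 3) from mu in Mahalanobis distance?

Step 1 — centre the observation: (x - mu) = (-2, 3).

Step 2 — invert Sigma. det(Sigma) = 14·8 - (-1)² = 111.
  Sigma^{-1} = (1/det) · [[d, -b], [-b, a]] = [[0.0721, 0.009],
 [0.009, 0.1261]].

Step 3 — form the quadratic (x - mu)^T · Sigma^{-1} · (x - mu):
  Sigma^{-1} · (x - mu) = (-0.1171, 0.3604).
  (x - mu)^T · [Sigma^{-1} · (x - mu)] = (-2)·(-0.1171) + (3)·(0.3604) = 1.3153.

Step 4 — take square root: d = √(1.3153) ≈ 1.1469.

d(x, mu) = √(1.3153) ≈ 1.1469


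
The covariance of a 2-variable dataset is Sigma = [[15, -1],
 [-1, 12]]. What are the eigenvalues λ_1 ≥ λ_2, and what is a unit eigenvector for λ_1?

Step 1 — characteristic polynomial of 2×2 Sigma:
  det(Sigma - λI) = λ² - trace · λ + det = 0.
  trace = 15 + 12 = 27, det = 15·12 - (-1)² = 179.
Step 2 — discriminant:
  Δ = trace² - 4·det = 729 - 716 = 13.
Step 3 — eigenvalues:
  λ = (trace ± √Δ)/2 = (27 ± 3.6056)/2,
  λ_1 = 15.3028,  λ_2 = 11.6972.

Step 4 — unit eigenvector for λ_1: solve (Sigma - λ_1 I)v = 0. First row:
  (15 - 15.3028)·v_x + (-1)·v_y = 0, i.e. (-0.3028)·v_x + (-1)·v_y = 0,
  so v ∝ (b, λ_1 - a) = (-1, 0.3028); multiply by -1 so the first entry is positive: u = (1, -0.3028).
  ||u|| = √((1)² + (-0.3028)²) = √(1.0917) ≈ 1.0448,
  v_1 = u/||u|| ≈ (0.9571, -0.2898) (||v_1|| = 1).

λ_1 = 15.3028,  λ_2 = 11.6972;  v_1 ≈ (0.9571, -0.2898)


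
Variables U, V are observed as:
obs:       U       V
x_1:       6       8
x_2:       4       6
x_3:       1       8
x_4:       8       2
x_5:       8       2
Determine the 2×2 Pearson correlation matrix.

Step 1 — column means:
  mean(U) = (6 + 4 + 1 + 8 + 8) / 5 = 27/5 = 5.4
  mean(V) = (8 + 6 + 8 + 2 + 2) / 5 = 26/5 = 5.2

Step 2 — sample variances and covariances s[i,j] = (1/(n-1)) · Σ_k (x_{k,i} - mean_i) · (x_{k,j} - mean_j), with n-1 = 4:
  s[U,U] = ((0.6)·(0.6) + (-1.4)·(-1.4) + (-4.4)·(-4.4) + (2.6)·(2.6) + (2.6)·(2.6)) / 4 = 35.2/4 = 8.8
  s[U,V] = ((0.6)·(2.8) + (-1.4)·(0.8) + (-4.4)·(2.8) + (2.6)·(-3.2) + (2.6)·(-3.2)) / 4 = -28.4/4 = -7.1
  s[V,V] = ((2.8)·(2.8) + (0.8)·(0.8) + (2.8)·(2.8) + (-3.2)·(-3.2) + (-3.2)·(-3.2)) / 4 = 36.8/4 = 9.2
  Sample standard deviations s_i = √(s[i,i]):
  s(U) = √(8.8) = 2.9665
  s(V) = √(9.2) = 3.0332

Step 3 — r_{ij} = s_{ij} / (s_i · s_j):
  r[U,U] = 1 (diagonal).
  r[U,V] = -7.1 / (2.9665 · 3.0332) = -7.1 / 8.9978 = -0.7891
  r[V,V] = 1 (diagonal).

R is symmetric with unit diagonal. Assembling:

R = [[1, -0.7891],
 [-0.7891, 1]]


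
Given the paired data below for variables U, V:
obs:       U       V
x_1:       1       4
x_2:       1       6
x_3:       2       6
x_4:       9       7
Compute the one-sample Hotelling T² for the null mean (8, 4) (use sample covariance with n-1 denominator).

Step 1 — sample mean vector:
  mean(U) = (1 + 1 + 2 + 9) / 4 = 13/4 = 3.25
  mean(V) = (4 + 6 + 6 + 7) / 4 = 23/4 = 5.75
  x̄ = (3.25, 5.75),  deviation x̄ - mu_0 = (3.25, 5.75) - (8, 4) = (-4.75, 1.75).

Step 2 — sample covariance matrix, S[i,j] = (1/(n-1)) · Σ_k (x_{k,i} - mean_i) · (x_{k,j} - mean_j), divisor n-1 = 3:
  S[U,U] = ((-2.25)·(-2.25) + (-2.25)·(-2.25) + (-1.25)·(-1.25) + (5.75)·(5.75)) / 3 = 44.75/3 = 14.9167
  S[U,V] = ((-2.25)·(-1.75) + (-2.25)·(0.25) + (-1.25)·(0.25) + (5.75)·(1.25)) / 3 = 10.25/3 = 3.4167
  S[V,V] = ((-1.75)·(-1.75) + (0.25)·(0.25) + (0.25)·(0.25) + (1.25)·(1.25)) / 3 = 4.75/3 = 1.5833
  S = [[14.9167, 3.4167],
 [3.4167, 1.5833]].

Step 3 — invert S. det(S) = 14.9167·1.5833 - (3.4167)² = 11.9444.
  S^{-1} = (1/det) · [[d, -b], [-b, a]] = [[0.1326, -0.286],
 [-0.286, 1.2488]].

Step 4 — quadratic form (x̄ - mu_0)^T · S^{-1} · (x̄ - mu_0):
  S^{-1} · (x̄ - mu_0) = (-1.1302, 3.5442),
  (x̄ - mu_0)^T · [...] = (-4.75)·(-1.1302) + (1.75)·(3.5442) = 11.5709.

Step 5 — scale by n: T² = 4 · 11.5709 = 46.2837.

T² ≈ 46.2837


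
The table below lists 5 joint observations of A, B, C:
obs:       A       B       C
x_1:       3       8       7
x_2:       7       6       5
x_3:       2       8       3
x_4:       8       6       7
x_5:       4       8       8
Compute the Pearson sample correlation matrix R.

Step 1 — column means:
  mean(A) = (3 + 7 + 2 + 8 + 4) / 5 = 24/5 = 4.8
  mean(B) = (8 + 6 + 8 + 6 + 8) / 5 = 36/5 = 7.2
  mean(C) = (7 + 5 + 3 + 7 + 8) / 5 = 30/5 = 6

Step 2 — sample variances and covariances s[i,j] = (1/(n-1)) · Σ_k (x_{k,i} - mean_i) · (x_{k,j} - mean_j), with n-1 = 4:
  s[A,A] = ((-1.8)·(-1.8) + (2.2)·(2.2) + (-2.8)·(-2.8) + (3.2)·(3.2) + (-0.8)·(-0.8)) / 4 = 26.8/4 = 6.7
  s[A,B] = ((-1.8)·(0.8) + (2.2)·(-1.2) + (-2.8)·(0.8) + (3.2)·(-1.2) + (-0.8)·(0.8)) / 4 = -10.8/4 = -2.7
  s[A,C] = ((-1.8)·(1) + (2.2)·(-1) + (-2.8)·(-3) + (3.2)·(1) + (-0.8)·(2)) / 4 = 6/4 = 1.5
  s[B,B] = ((0.8)·(0.8) + (-1.2)·(-1.2) + (0.8)·(0.8) + (-1.2)·(-1.2) + (0.8)·(0.8)) / 4 = 4.8/4 = 1.2
  s[B,C] = ((0.8)·(1) + (-1.2)·(-1) + (0.8)·(-3) + (-1.2)·(1) + (0.8)·(2)) / 4 = 0/4 = 0
  s[C,C] = ((1)·(1) + (-1)·(-1) + (-3)·(-3) + (1)·(1) + (2)·(2)) / 4 = 16/4 = 4
  Sample standard deviations s_i = √(s[i,i]):
  s(A) = √(6.7) = 2.5884
  s(B) = √(1.2) = 1.0954
  s(C) = √(4) = 2

Step 3 — r_{ij} = s_{ij} / (s_i · s_j):
  r[A,A] = 1 (diagonal).
  r[A,B] = -2.7 / (2.5884 · 1.0954) = -2.7 / 2.8355 = -0.9522
  r[A,C] = 1.5 / (2.5884 · 2) = 1.5 / 5.1769 = 0.2898
  r[B,B] = 1 (diagonal).
  r[B,C] = 0 / (1.0954 · 2) = 0 / 2.1909 = 0
  r[C,C] = 1 (diagonal).

R is symmetric with unit diagonal. Assembling:

R = [[1, -0.9522, 0.2898],
 [-0.9522, 1, 0],
 [0.2898, 0, 1]]


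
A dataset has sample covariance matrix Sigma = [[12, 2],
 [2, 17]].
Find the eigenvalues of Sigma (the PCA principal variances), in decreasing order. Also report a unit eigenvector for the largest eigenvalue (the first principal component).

Step 1 — characteristic polynomial of 2×2 Sigma:
  det(Sigma - λI) = λ² - trace · λ + det = 0.
  trace = 12 + 17 = 29, det = 12·17 - (2)² = 200.
Step 2 — discriminant:
  Δ = trace² - 4·det = 841 - 800 = 41.
Step 3 — eigenvalues:
  λ = (trace ± √Δ)/2 = (29 ± 6.4031)/2,
  λ_1 = 17.7016,  λ_2 = 11.2984.

Step 4 — unit eigenvector for λ_1: solve (Sigma - λ_1 I)v = 0. First row:
  (12 - 17.7016)·v_x + (2)·v_y = 0, i.e. (-5.7016)·v_x + (2)·v_y = 0,
  so v ∝ (b, λ_1 - a) = (2, 5.7016) = u.
  ||u|| = √((2)² + (5.7016)²) = √(36.5078) ≈ 6.0422,
  v_1 = u/||u|| ≈ (0.331, 0.9436) (||v_1|| = 1).

λ_1 = 17.7016,  λ_2 = 11.2984;  v_1 ≈ (0.331, 0.9436)


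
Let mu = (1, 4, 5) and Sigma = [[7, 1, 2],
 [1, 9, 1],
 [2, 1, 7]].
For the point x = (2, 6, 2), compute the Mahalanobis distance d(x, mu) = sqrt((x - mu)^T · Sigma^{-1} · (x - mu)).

Step 1 — centre the observation: (x - mu) = (1, 2, -3).

Step 2 — invert Sigma (cofactor / det for 3×3, or solve directly):
  Sigma^{-1} = [[0.157, -0.0127, -0.043],
 [-0.0127, 0.1139, -0.0127],
 [-0.043, -0.0127, 0.157]].

Step 3 — form the quadratic (x - mu)^T · Sigma^{-1} · (x - mu):
  Sigma^{-1} · (x - mu) = (0.2608, 0.2532, -0.5392).
  (x - mu)^T · [Sigma^{-1} · (x - mu)] = (1)·(0.2608) + (2)·(0.2532) + (-3)·(-0.5392) = 2.3848.

Step 4 — take square root: d = √(2.3848) ≈ 1.5443.

d(x, mu) = √(2.3848) ≈ 1.5443


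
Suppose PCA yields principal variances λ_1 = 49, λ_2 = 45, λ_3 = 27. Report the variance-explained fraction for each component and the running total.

Step 1 — total variance = trace(Sigma) = Σ λ_i = 49 + 45 + 27 = 121.

Step 2 — fraction explained by component i = λ_i / Σ λ:
  PC1: 49/121 = 0.405
  PC2: 45/121 = 0.3719
  PC3: 27/121 = 0.2231

Step 3 — cumulative fraction after k components = (λ_1 + ... + λ_k) / Σ λ:
  k = 1: 49/121 = 0.405
  k = 2: (49 + 45)/121 = 94/121 = 0.7769
  k = 3: (49 + 45 + 27)/121 = 121/121 = 1

Summary (fraction, with percent):

explained: PC1 0.405 (40.5%), PC2 0.3719 (37.19%), PC3 0.2231 (22.31%);  cumulative: 0.405, 0.7769, 1


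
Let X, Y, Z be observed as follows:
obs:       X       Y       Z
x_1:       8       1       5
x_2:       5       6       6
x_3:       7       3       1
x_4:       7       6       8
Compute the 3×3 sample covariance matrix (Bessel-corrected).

Step 1 — column means:
  mean(X) = (8 + 5 + 7 + 7) / 4 = 27/4 = 6.75
  mean(Y) = (1 + 6 + 3 + 6) / 4 = 16/4 = 4
  mean(Z) = (5 + 6 + 1 + 8) / 4 = 20/4 = 5

Step 2 — sample covariance S[i,j] = (1/(n-1)) · Σ_k (x_{k,i} - mean_i) · (x_{k,j} - mean_j), with n-1 = 3.
  S[X,X] = ((1.25)·(1.25) + (-1.75)·(-1.75) + (0.25)·(0.25) + (0.25)·(0.25)) / 3 = 4.75/3 = 1.5833
  S[X,Y] = ((1.25)·(-3) + (-1.75)·(2) + (0.25)·(-1) + (0.25)·(2)) / 3 = -7/3 = -2.3333
  S[X,Z] = ((1.25)·(0) + (-1.75)·(1) + (0.25)·(-4) + (0.25)·(3)) / 3 = -2/3 = -0.6667
  S[Y,Y] = ((-3)·(-3) + (2)·(2) + (-1)·(-1) + (2)·(2)) / 3 = 18/3 = 6
  S[Y,Z] = ((-3)·(0) + (2)·(1) + (-1)·(-4) + (2)·(3)) / 3 = 12/3 = 4
  S[Z,Z] = ((0)·(0) + (1)·(1) + (-4)·(-4) + (3)·(3)) / 3 = 26/3 = 8.6667

S is symmetric (S[j,i] = S[i,j]). Assembling:

S = [[1.5833, -2.3333, -0.6667],
 [-2.3333, 6, 4],
 [-0.6667, 4, 8.6667]]


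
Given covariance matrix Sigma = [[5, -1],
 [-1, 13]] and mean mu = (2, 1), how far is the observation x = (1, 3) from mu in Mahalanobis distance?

Step 1 — centre the observation: (x - mu) = (-1, 2).

Step 2 — invert Sigma. det(Sigma) = 5·13 - (-1)² = 64.
  Sigma^{-1} = (1/det) · [[d, -b], [-b, a]] = [[0.2031, 0.0156],
 [0.0156, 0.0781]].

Step 3 — form the quadratic (x - mu)^T · Sigma^{-1} · (x - mu):
  Sigma^{-1} · (x - mu) = (-0.1719, 0.1406).
  (x - mu)^T · [Sigma^{-1} · (x - mu)] = (-1)·(-0.1719) + (2)·(0.1406) = 0.4531.

Step 4 — take square root: d = √(0.4531) ≈ 0.6731.

d(x, mu) = √(0.4531) ≈ 0.6731


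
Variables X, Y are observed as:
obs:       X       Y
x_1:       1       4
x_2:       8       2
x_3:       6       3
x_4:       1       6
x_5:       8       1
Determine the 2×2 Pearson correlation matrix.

Step 1 — column means:
  mean(X) = (1 + 8 + 6 + 1 + 8) / 5 = 24/5 = 4.8
  mean(Y) = (4 + 2 + 3 + 6 + 1) / 5 = 16/5 = 3.2

Step 2 — sample variances and covariances s[i,j] = (1/(n-1)) · Σ_k (x_{k,i} - mean_i) · (x_{k,j} - mean_j), with n-1 = 4:
  s[X,X] = ((-3.8)·(-3.8) + (3.2)·(3.2) + (1.2)·(1.2) + (-3.8)·(-3.8) + (3.2)·(3.2)) / 4 = 50.8/4 = 12.7
  s[X,Y] = ((-3.8)·(0.8) + (3.2)·(-1.2) + (1.2)·(-0.2) + (-3.8)·(2.8) + (3.2)·(-2.2)) / 4 = -24.8/4 = -6.2
  s[Y,Y] = ((0.8)·(0.8) + (-1.2)·(-1.2) + (-0.2)·(-0.2) + (2.8)·(2.8) + (-2.2)·(-2.2)) / 4 = 14.8/4 = 3.7
  Sample standard deviations s_i = √(s[i,i]):
  s(X) = √(12.7) = 3.5637
  s(Y) = √(3.7) = 1.9235

Step 3 — r_{ij} = s_{ij} / (s_i · s_j):
  r[X,X] = 1 (diagonal).
  r[X,Y] = -6.2 / (3.5637 · 1.9235) = -6.2 / 6.8549 = -0.9045
  r[Y,Y] = 1 (diagonal).

R is symmetric with unit diagonal. Assembling:

R = [[1, -0.9045],
 [-0.9045, 1]]


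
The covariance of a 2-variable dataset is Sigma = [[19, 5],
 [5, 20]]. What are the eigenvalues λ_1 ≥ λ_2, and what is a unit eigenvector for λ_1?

Step 1 — characteristic polynomial of 2×2 Sigma:
  det(Sigma - λI) = λ² - trace · λ + det = 0.
  trace = 19 + 20 = 39, det = 19·20 - (5)² = 355.
Step 2 — discriminant:
  Δ = trace² - 4·det = 1521 - 1420 = 101.
Step 3 — eigenvalues:
  λ = (trace ± √Δ)/2 = (39 ± 10.0499)/2,
  λ_1 = 24.5249,  λ_2 = 14.4751.

Step 4 — unit eigenvector for λ_1: solve (Sigma - λ_1 I)v = 0. First row:
  (19 - 24.5249)·v_x + (5)·v_y = 0, i.e. (-5.5249)·v_x + (5)·v_y = 0,
  so v ∝ (b, λ_1 - a) = (5, 5.5249) = u.
  ||u|| = √((5)² + (5.5249)²) = √(55.5249) ≈ 7.4515,
  v_1 = u/||u|| ≈ (0.671, 0.7415) (||v_1|| = 1).

λ_1 = 24.5249,  λ_2 = 14.4751;  v_1 ≈ (0.671, 0.7415)


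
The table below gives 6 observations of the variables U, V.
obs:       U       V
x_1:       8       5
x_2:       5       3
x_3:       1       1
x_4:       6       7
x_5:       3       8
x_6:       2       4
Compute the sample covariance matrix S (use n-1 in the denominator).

Step 1 — column means:
  mean(U) = (8 + 5 + 1 + 6 + 3 + 2) / 6 = 25/6 = 4.1667
  mean(V) = (5 + 3 + 1 + 7 + 8 + 4) / 6 = 28/6 = 4.6667

Step 2 — sample covariance S[i,j] = (1/(n-1)) · Σ_k (x_{k,i} - mean_i) · (x_{k,j} - mean_j), with n-1 = 5.
  S[U,U] = ((3.8333)·(3.8333) + (0.8333)·(0.8333) + (-3.1667)·(-3.1667) + (1.8333)·(1.8333) + (-1.1667)·(-1.1667) + (-2.1667)·(-2.1667)) / 5 = 34.8333/5 = 6.9667
  S[U,V] = ((3.8333)·(0.3333) + (0.8333)·(-1.6667) + (-3.1667)·(-3.6667) + (1.8333)·(2.3333) + (-1.1667)·(3.3333) + (-2.1667)·(-0.6667)) / 5 = 13.3333/5 = 2.6667
  S[V,V] = ((0.3333)·(0.3333) + (-1.6667)·(-1.6667) + (-3.6667)·(-3.6667) + (2.3333)·(2.3333) + (3.3333)·(3.3333) + (-0.6667)·(-0.6667)) / 5 = 33.3333/5 = 6.6667

S is symmetric (S[j,i] = S[i,j]). Assembling:

S = [[6.9667, 2.6667],
 [2.6667, 6.6667]]


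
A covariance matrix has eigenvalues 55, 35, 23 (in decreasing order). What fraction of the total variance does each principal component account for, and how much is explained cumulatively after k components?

Step 1 — total variance = trace(Sigma) = Σ λ_i = 55 + 35 + 23 = 113.

Step 2 — fraction explained by component i = λ_i / Σ λ:
  PC1: 55/113 = 0.4867
  PC2: 35/113 = 0.3097
  PC3: 23/113 = 0.2035

Step 3 — cumulative fraction after k components = (λ_1 + ... + λ_k) / Σ λ:
  k = 1: 55/113 = 0.4867
  k = 2: (55 + 35)/113 = 90/113 = 0.7965
  k = 3: (55 + 35 + 23)/113 = 113/113 = 1

Summary (fraction, with percent):

explained: PC1 0.4867 (48.67%), PC2 0.3097 (30.97%), PC3 0.2035 (20.35%);  cumulative: 0.4867, 0.7965, 1


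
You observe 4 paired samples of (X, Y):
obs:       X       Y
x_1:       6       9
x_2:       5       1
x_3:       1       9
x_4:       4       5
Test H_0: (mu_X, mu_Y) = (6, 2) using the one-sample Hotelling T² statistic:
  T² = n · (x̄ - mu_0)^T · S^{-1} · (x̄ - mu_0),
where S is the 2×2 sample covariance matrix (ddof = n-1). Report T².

Step 1 — sample mean vector:
  mean(X) = (6 + 5 + 1 + 4) / 4 = 16/4 = 4
  mean(Y) = (9 + 1 + 9 + 5) / 4 = 24/4 = 6
  x̄ = (4, 6),  deviation x̄ - mu_0 = (4, 6) - (6, 2) = (-2, 4).

Step 2 — sample covariance matrix, S[i,j] = (1/(n-1)) · Σ_k (x_{k,i} - mean_i) · (x_{k,j} - mean_j), divisor n-1 = 3:
  S[X,X] = ((2)·(2) + (1)·(1) + (-3)·(-3) + (0)·(0)) / 3 = 14/3 = 4.6667
  S[X,Y] = ((2)·(3) + (1)·(-5) + (-3)·(3) + (0)·(-1)) / 3 = -8/3 = -2.6667
  S[Y,Y] = ((3)·(3) + (-5)·(-5) + (3)·(3) + (-1)·(-1)) / 3 = 44/3 = 14.6667
  S = [[4.6667, -2.6667],
 [-2.6667, 14.6667]].

Step 3 — invert S. det(S) = 4.6667·14.6667 - (-2.6667)² = 61.3333.
  S^{-1} = (1/det) · [[d, -b], [-b, a]] = [[0.2391, 0.0435],
 [0.0435, 0.0761]].

Step 4 — quadratic form (x̄ - mu_0)^T · S^{-1} · (x̄ - mu_0):
  S^{-1} · (x̄ - mu_0) = (-0.3043, 0.2174),
  (x̄ - mu_0)^T · [...] = (-2)·(-0.3043) + (4)·(0.2174) = 1.4783.

Step 5 — scale by n: T² = 4 · 1.4783 = 5.913.

T² ≈ 5.913


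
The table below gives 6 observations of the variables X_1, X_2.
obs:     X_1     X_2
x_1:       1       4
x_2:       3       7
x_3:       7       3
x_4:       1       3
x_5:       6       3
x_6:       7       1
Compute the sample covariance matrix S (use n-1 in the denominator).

Step 1 — column means:
  mean(X_1) = (1 + 3 + 7 + 1 + 6 + 7) / 6 = 25/6 = 4.1667
  mean(X_2) = (4 + 7 + 3 + 3 + 3 + 1) / 6 = 21/6 = 3.5

Step 2 — sample covariance S[i,j] = (1/(n-1)) · Σ_k (x_{k,i} - mean_i) · (x_{k,j} - mean_j), with n-1 = 5.
  S[X_1,X_1] = ((-3.1667)·(-3.1667) + (-1.1667)·(-1.1667) + (2.8333)·(2.8333) + (-3.1667)·(-3.1667) + (1.8333)·(1.8333) + (2.8333)·(2.8333)) / 5 = 40.8333/5 = 8.1667
  S[X_1,X_2] = ((-3.1667)·(0.5) + (-1.1667)·(3.5) + (2.8333)·(-0.5) + (-3.1667)·(-0.5) + (1.8333)·(-0.5) + (2.8333)·(-2.5)) / 5 = -13.5/5 = -2.7
  S[X_2,X_2] = ((0.5)·(0.5) + (3.5)·(3.5) + (-0.5)·(-0.5) + (-0.5)·(-0.5) + (-0.5)·(-0.5) + (-2.5)·(-2.5)) / 5 = 19.5/5 = 3.9

S is symmetric (S[j,i] = S[i,j]). Assembling:

S = [[8.1667, -2.7],
 [-2.7, 3.9]]


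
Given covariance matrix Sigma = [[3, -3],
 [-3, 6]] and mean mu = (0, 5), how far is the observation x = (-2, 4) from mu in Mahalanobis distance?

Step 1 — centre the observation: (x - mu) = (-2, -1).

Step 2 — invert Sigma. det(Sigma) = 3·6 - (-3)² = 9.
  Sigma^{-1} = (1/det) · [[d, -b], [-b, a]] = [[0.6667, 0.3333],
 [0.3333, 0.3333]].

Step 3 — form the quadratic (x - mu)^T · Sigma^{-1} · (x - mu):
  Sigma^{-1} · (x - mu) = (-1.6667, -1).
  (x - mu)^T · [Sigma^{-1} · (x - mu)] = (-2)·(-1.6667) + (-1)·(-1) = 4.3333.

Step 4 — take square root: d = √(4.3333) ≈ 2.0817.

d(x, mu) = √(4.3333) ≈ 2.0817


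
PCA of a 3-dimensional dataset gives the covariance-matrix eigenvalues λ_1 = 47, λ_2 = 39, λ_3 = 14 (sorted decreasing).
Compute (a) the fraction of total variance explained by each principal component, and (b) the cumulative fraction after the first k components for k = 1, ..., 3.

Step 1 — total variance = trace(Sigma) = Σ λ_i = 47 + 39 + 14 = 100.

Step 2 — fraction explained by component i = λ_i / Σ λ:
  PC1: 47/100 = 0.47
  PC2: 39/100 = 0.39
  PC3: 14/100 = 0.14

Step 3 — cumulative fraction after k components = (λ_1 + ... + λ_k) / Σ λ:
  k = 1: 47/100 = 0.47
  k = 2: (47 + 39)/100 = 86/100 = 0.86
  k = 3: (47 + 39 + 14)/100 = 100/100 = 1

Summary (fraction, with percent):

explained: PC1 0.47 (47%), PC2 0.39 (39%), PC3 0.14 (14%);  cumulative: 0.47, 0.86, 1


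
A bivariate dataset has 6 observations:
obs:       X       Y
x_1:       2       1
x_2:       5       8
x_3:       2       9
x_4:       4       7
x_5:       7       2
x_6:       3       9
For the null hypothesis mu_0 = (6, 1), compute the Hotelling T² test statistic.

Step 1 — sample mean vector:
  mean(X) = (2 + 5 + 2 + 4 + 7 + 3) / 6 = 23/6 = 3.8333
  mean(Y) = (1 + 8 + 9 + 7 + 2 + 9) / 6 = 36/6 = 6
  x̄ = (3.8333, 6),  deviation x̄ - mu_0 = (3.8333, 6) - (6, 1) = (-2.1667, 5).

Step 2 — sample covariance matrix, S[i,j] = (1/(n-1)) · Σ_k (x_{k,i} - mean_i) · (x_{k,j} - mean_j), divisor n-1 = 5:
  S[X,X] = ((-1.8333)·(-1.8333) + (1.1667)·(1.1667) + (-1.8333)·(-1.8333) + (0.1667)·(0.1667) + (3.1667)·(3.1667) + (-0.8333)·(-0.8333)) / 5 = 18.8333/5 = 3.7667
  S[X,Y] = ((-1.8333)·(-5) + (1.1667)·(2) + (-1.8333)·(3) + (0.1667)·(1) + (3.1667)·(-4) + (-0.8333)·(3)) / 5 = -9/5 = -1.8
  S[Y,Y] = ((-5)·(-5) + (2)·(2) + (3)·(3) + (1)·(1) + (-4)·(-4) + (3)·(3)) / 5 = 64/5 = 12.8
  S = [[3.7667, -1.8],
 [-1.8, 12.8]].

Step 3 — invert S. det(S) = 3.7667·12.8 - (-1.8)² = 44.9733.
  S^{-1} = (1/det) · [[d, -b], [-b, a]] = [[0.2846, 0.04],
 [0.04, 0.0838]].

Step 4 — quadratic form (x̄ - mu_0)^T · S^{-1} · (x̄ - mu_0):
  S^{-1} · (x̄ - mu_0) = (-0.4165, 0.332),
  (x̄ - mu_0)^T · [...] = (-2.1667)·(-0.4165) + (5)·(0.332) = 2.5628.

Step 5 — scale by n: T² = 6 · 2.5628 = 15.3765.

T² ≈ 15.3765


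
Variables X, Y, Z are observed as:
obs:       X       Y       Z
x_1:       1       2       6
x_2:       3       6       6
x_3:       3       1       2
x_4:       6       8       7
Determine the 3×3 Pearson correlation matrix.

Step 1 — column means:
  mean(X) = (1 + 3 + 3 + 6) / 4 = 13/4 = 3.25
  mean(Y) = (2 + 6 + 1 + 8) / 4 = 17/4 = 4.25
  mean(Z) = (6 + 6 + 2 + 7) / 4 = 21/4 = 5.25

Step 2 — sample variances and covariances s[i,j] = (1/(n-1)) · Σ_k (x_{k,i} - mean_i) · (x_{k,j} - mean_j), with n-1 = 3:
  s[X,X] = ((-2.25)·(-2.25) + (-0.25)·(-0.25) + (-0.25)·(-0.25) + (2.75)·(2.75)) / 3 = 12.75/3 = 4.25
  s[X,Y] = ((-2.25)·(-2.25) + (-0.25)·(1.75) + (-0.25)·(-3.25) + (2.75)·(3.75)) / 3 = 15.75/3 = 5.25
  s[X,Z] = ((-2.25)·(0.75) + (-0.25)·(0.75) + (-0.25)·(-3.25) + (2.75)·(1.75)) / 3 = 3.75/3 = 1.25
  s[Y,Y] = ((-2.25)·(-2.25) + (1.75)·(1.75) + (-3.25)·(-3.25) + (3.75)·(3.75)) / 3 = 32.75/3 = 10.9167
  s[Y,Z] = ((-2.25)·(0.75) + (1.75)·(0.75) + (-3.25)·(-3.25) + (3.75)·(1.75)) / 3 = 16.75/3 = 5.5833
  s[Z,Z] = ((0.75)·(0.75) + (0.75)·(0.75) + (-3.25)·(-3.25) + (1.75)·(1.75)) / 3 = 14.75/3 = 4.9167
  Sample standard deviations s_i = √(s[i,i]):
  s(X) = √(4.25) = 2.0616
  s(Y) = √(10.9167) = 3.304
  s(Z) = √(4.9167) = 2.2174

Step 3 — r_{ij} = s_{ij} / (s_i · s_j):
  r[X,X] = 1 (diagonal).
  r[X,Y] = 5.25 / (2.0616 · 3.304) = 5.25 / 6.8114 = 0.7708
  r[X,Z] = 1.25 / (2.0616 · 2.2174) = 1.25 / 4.5712 = 0.2735
  r[Y,Y] = 1 (diagonal).
  r[Y,Z] = 5.5833 / (3.304 · 2.2174) = 5.5833 / 7.3262 = 0.7621
  r[Z,Z] = 1 (diagonal).

R is symmetric with unit diagonal. Assembling:

R = [[1, 0.7708, 0.2735],
 [0.7708, 1, 0.7621],
 [0.2735, 0.7621, 1]]
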